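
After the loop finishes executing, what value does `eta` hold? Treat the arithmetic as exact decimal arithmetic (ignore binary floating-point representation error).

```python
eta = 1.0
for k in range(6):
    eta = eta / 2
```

Let's trace through this code step by step.

Initialize: eta = 1.0
Entering loop: for k in range(6):
After iteration 1: k = 0, eta = 0.5
After iteration 2: k = 1, eta = 0.25
After iteration 3: k = 2, eta = 0.125
After iteration 4: k = 3, eta = 0.0625
After iteration 5: k = 4, eta = 0.03125
After iteration 6: k = 5, eta = 0.015625
Loop ends.

Final answer: 0.015625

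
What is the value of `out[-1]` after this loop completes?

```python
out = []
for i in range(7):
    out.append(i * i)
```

Let's trace through this code step by step.

Initialize: out = []
Entering loop: for i in range(7):
After iteration 1: i = 0, out = [0]
After iteration 2: i = 1, out = [0, 1]
After iteration 3: i = 2, out = [0, 1, 4]
After iteration 4: i = 3, out = [0, 1, 4, 9]
After iteration 5: i = 4, out = [0, 1, 4, 9, 16]
After iteration 6: i = 5, out = [0, 1, 4, 9, 16, 25]
After iteration 7: i = 6, out = [0, 1, 4, 9, 16, 25, 36]
Loop ends.
out[-1] = 36

Final answer: 36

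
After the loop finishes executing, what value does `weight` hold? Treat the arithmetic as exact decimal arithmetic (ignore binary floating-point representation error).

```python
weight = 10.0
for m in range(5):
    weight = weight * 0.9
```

Let's trace through this code step by step.

Initialize: weight = 10.0
Entering loop: for m in range(5):
After iteration 1: m = 0, weight = 9.0
After iteration 2: m = 1, weight = 8.1
After iteration 3: m = 2, weight = 7.29
After iteration 4: m = 3, weight = 6.561
After iteration 5: m = 4, weight = 5.9049
Loop ends.

Final answer: 5.9049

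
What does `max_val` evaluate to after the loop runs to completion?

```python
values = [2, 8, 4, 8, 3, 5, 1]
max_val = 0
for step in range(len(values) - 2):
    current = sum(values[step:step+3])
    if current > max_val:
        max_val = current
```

Let's trace through this code step by step.

Initialize: values = [2, 8, 4, 8, 3, 5, 1]
Initialize: max_val = 0
Entering loop: for step in range(len(values) - 2):
After iteration 1: step = 0, max_val = 14, current = 14
After iteration 2: step = 1, max_val = 20, current = 20
After iteration 3: step = 2, max_val = 20, current = 15
After iteration 4: step = 3, max_val = 20, current = 16
After iteration 5: step = 4, max_val = 20, current = 9
Loop ends.

Final answer: 20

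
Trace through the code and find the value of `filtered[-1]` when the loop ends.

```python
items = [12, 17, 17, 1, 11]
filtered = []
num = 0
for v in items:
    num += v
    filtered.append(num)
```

Let's trace through this code step by step.

Initialize: items = [12, 17, 17, 1, 11]
Initialize: filtered = []
Initialize: num = 0
Entering loop: for v in items:
After iteration 1: v = 12, filtered = [12], num = 12
After iteration 2: v = 17, filtered = [12, 29], num = 29
After iteration 3: v = 17, filtered = [12, 29, 46], num = 46
After iteration 4: v = 1, filtered = [12, 29, 46, 47], num = 47
After iteration 5: v = 11, filtered = [12, 29, 46, 47, 58], num = 58
Loop ends.
filtered[-1] = 58

Final answer: 58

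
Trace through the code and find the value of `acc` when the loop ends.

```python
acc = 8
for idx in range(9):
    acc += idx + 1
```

Let's trace through this code step by step.

Initialize: acc = 8
Entering loop: for idx in range(9):
After iteration 1: idx = 0, acc = 9
After iteration 2: idx = 1, acc = 11
After iteration 3: idx = 2, acc = 14
After iteration 4: idx = 3, acc = 18
After iteration 5: idx = 4, acc = 23
After iteration 6: idx = 5, acc = 29
After iteration 7: idx = 6, acc = 36
After iteration 8: idx = 7, acc = 44
After iteration 9: idx = 8, acc = 53
Loop ends.

Final answer: 53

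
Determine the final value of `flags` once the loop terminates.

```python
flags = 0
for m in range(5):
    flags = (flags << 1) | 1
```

Let's trace through this code step by step.

Initialize: flags = 0
Entering loop: for m in range(5):
After iteration 1: m = 0, flags = 1
After iteration 2: m = 1, flags = 3
After iteration 3: m = 2, flags = 7
After iteration 4: m = 3, flags = 15
After iteration 5: m = 4, flags = 31
Loop ends.

Final answer: 31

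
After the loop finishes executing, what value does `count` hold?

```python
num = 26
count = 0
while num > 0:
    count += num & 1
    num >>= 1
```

Let's trace through this code step by step.

Initialize: num = 26
Initialize: count = 0
Entering loop: while num > 0:
After iteration 1: num = 13, count = 0
After iteration 2: num = 6, count = 1
After iteration 3: num = 3, count = 1
After iteration 4: num = 1, count = 2
After iteration 5: num = 0, count = 3
Loop ends.

Final answer: 3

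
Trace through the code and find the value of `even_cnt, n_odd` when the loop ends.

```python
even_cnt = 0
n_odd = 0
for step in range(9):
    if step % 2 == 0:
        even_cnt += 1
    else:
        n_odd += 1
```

Let's trace through this code step by step.

Initialize: even_cnt = 0
Initialize: n_odd = 0
Entering loop: for step in range(9):
After iteration 1: step = 0, even_cnt = 1, n_odd = 0
After iteration 2: step = 1, even_cnt = 1, n_odd = 1
After iteration 3: step = 2, even_cnt = 2, n_odd = 1
After iteration 4: step = 3, even_cnt = 2, n_odd = 2
After iteration 5: step = 4, even_cnt = 3, n_odd = 2
After iteration 6: step = 5, even_cnt = 3, n_odd = 3
After iteration 7: step = 6, even_cnt = 4, n_odd = 3
After iteration 8: step = 7, even_cnt = 4, n_odd = 4
After iteration 9: step = 8, even_cnt = 5, n_odd = 4
Loop ends.

Final answer: 5, 4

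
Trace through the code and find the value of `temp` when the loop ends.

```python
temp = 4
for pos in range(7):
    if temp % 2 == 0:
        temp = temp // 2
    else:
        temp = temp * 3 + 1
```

Let's trace through this code step by step.

Initialize: temp = 4
Entering loop: for pos in range(7):
After iteration 1: pos = 0, temp = 2
After iteration 2: pos = 1, temp = 1
After iteration 3: pos = 2, temp = 4
After iteration 4: pos = 3, temp = 2
After iteration 5: pos = 4, temp = 1
After iteration 6: pos = 5, temp = 4
After iteration 7: pos = 6, temp = 2
Loop ends.

Final answer: 2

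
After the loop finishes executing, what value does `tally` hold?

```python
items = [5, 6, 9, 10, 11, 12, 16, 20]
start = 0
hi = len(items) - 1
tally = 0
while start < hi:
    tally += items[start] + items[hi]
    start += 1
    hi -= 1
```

Let's trace through this code step by step.

Initialize: items = [5, 6, 9, 10, 11, 12, 16, 20]
Initialize: start = 0
Initialize: hi = 7
Initialize: tally = 0
Entering loop: while start < hi:
After iteration 1: start = 1, hi = 6, tally = 25
After iteration 2: start = 2, hi = 5, tally = 47
After iteration 3: start = 3, hi = 4, tally = 68
After iteration 4: start = 4, hi = 3, tally = 89
Loop ends.

Final answer: 89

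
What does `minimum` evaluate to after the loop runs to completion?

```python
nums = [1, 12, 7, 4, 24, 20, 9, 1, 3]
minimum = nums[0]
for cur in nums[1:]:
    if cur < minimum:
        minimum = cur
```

Let's trace through this code step by step.

Initialize: nums = [1, 12, 7, 4, 24, 20, 9, 1, 3]
Initialize: minimum = 1
Entering loop: for cur in nums[1:]:
After iteration 1: cur = 12, minimum = 1
After iteration 2: cur = 7, minimum = 1
After iteration 3: cur = 4, minimum = 1
After iteration 4: cur = 24, minimum = 1
After iteration 5: cur = 20, minimum = 1
After iteration 6: cur = 9, minimum = 1
After iteration 7: cur = 1, minimum = 1
After iteration 8: cur = 3, minimum = 1
Loop ends.

Final answer: 1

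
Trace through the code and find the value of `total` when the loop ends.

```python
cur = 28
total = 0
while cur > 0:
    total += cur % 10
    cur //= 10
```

Let's trace through this code step by step.

Initialize: cur = 28
Initialize: total = 0
Entering loop: while cur > 0:
After iteration 1: cur = 2, total = 8
After iteration 2: cur = 0, total = 10
Loop ends.

Final answer: 10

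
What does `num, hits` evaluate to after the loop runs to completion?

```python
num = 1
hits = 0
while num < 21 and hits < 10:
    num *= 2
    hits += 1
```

Let's trace through this code step by step.

Initialize: num = 1
Initialize: hits = 0
Entering loop: while num < 21 and hits < 10:
After iteration 1: num = 2, hits = 1
After iteration 2: num = 4, hits = 2
After iteration 3: num = 8, hits = 3
After iteration 4: num = 16, hits = 4
After iteration 5: num = 32, hits = 5
Loop ends.

Final answer: 32, 5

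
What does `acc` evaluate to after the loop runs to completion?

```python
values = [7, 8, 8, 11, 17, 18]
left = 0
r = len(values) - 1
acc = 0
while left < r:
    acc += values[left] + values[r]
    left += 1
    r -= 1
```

Let's trace through this code step by step.

Initialize: values = [7, 8, 8, 11, 17, 18]
Initialize: left = 0
Initialize: r = 5
Initialize: acc = 0
Entering loop: while left < r:
After iteration 1: left = 1, r = 4, acc = 25
After iteration 2: left = 2, r = 3, acc = 50
After iteration 3: left = 3, r = 2, acc = 69
Loop ends.

Final answer: 69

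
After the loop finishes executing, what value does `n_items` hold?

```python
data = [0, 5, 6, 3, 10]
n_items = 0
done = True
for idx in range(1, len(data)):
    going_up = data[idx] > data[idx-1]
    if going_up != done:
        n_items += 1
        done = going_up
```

Let's trace through this code step by step.

Initialize: data = [0, 5, 6, 3, 10]
Initialize: n_items = 0
Initialize: done = True
Entering loop: for idx in range(1, len(data)):
After iteration 1: idx = 1, n_items = 0, done = True, going_up = True
After iteration 2: idx = 2, n_items = 0, done = True, going_up = True
After iteration 3: idx = 3, n_items = 1, done = False, going_up = False
After iteration 4: idx = 4, n_items = 2, done = True, going_up = True
Loop ends.

Final answer: 2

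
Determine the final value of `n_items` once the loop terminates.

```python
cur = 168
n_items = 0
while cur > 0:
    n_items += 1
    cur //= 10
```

Let's trace through this code step by step.

Initialize: cur = 168
Initialize: n_items = 0
Entering loop: while cur > 0:
After iteration 1: cur = 16, n_items = 1
After iteration 2: cur = 1, n_items = 2
After iteration 3: cur = 0, n_items = 3
Loop ends.

Final answer: 3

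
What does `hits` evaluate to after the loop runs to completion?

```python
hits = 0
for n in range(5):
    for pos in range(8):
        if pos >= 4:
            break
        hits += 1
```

Let's trace through this code step by step.

Initialize: hits = 0
Entering loop: for n in range(5):
After iteration 1: n = 0, hits = 4
After iteration 2: n = 1, hits = 8
After iteration 3: n = 2, hits = 12
After iteration 4: n = 3, hits = 16
After iteration 5: n = 4, hits = 20
Loop ends.

Final answer: 20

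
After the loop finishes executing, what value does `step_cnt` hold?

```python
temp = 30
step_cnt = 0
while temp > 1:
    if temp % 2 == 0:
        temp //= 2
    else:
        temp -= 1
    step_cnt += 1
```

Let's trace through this code step by step.

Initialize: temp = 30
Initialize: step_cnt = 0
Entering loop: while temp > 1:
After iteration 1: temp = 15, step_cnt = 1
After iteration 2: temp = 14, step_cnt = 2
After iteration 3: temp = 7, step_cnt = 3
After iteration 4: temp = 6, step_cnt = 4
After iteration 5: temp = 3, step_cnt = 5
After iteration 6: temp = 2, step_cnt = 6
After iteration 7: temp = 1, step_cnt = 7
Loop ends.

Final answer: 7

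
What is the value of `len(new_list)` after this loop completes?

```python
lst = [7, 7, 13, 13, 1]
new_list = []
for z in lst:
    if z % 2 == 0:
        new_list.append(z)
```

Let's trace through this code step by step.

Initialize: lst = [7, 7, 13, 13, 1]
Initialize: new_list = []
Entering loop: for z in lst:
After iteration 1: z = 7, new_list = []
After iteration 2: z = 7, new_list = []
After iteration 3: z = 13, new_list = []
After iteration 4: z = 13, new_list = []
After iteration 5: z = 1, new_list = []
Loop ends.
len(new_list) = 0

Final answer: 0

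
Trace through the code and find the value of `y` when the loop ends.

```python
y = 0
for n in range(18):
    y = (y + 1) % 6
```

Let's trace through this code step by step.

Initialize: y = 0
Entering loop: for n in range(18):
After iteration 1: n = 0, y = 1
After iteration 2: n = 1, y = 2
After iteration 3: n = 2, y = 3
After iteration 4: n = 3, y = 4
After iteration 5: n = 4, y = 5
After iteration 6: n = 5, y = 0
After iteration 7: n = 6, y = 1
After iteration 8: n = 7, y = 2
After iteration 9: n = 8, y = 3
After iteration 10: n = 9, y = 4
After iteration 11: n = 10, y = 5
After iteration 12: n = 11, y = 0
After iteration 13: n = 12, y = 1
After iteration 14: n = 13, y = 2
After iteration 15: n = 14, y = 3
After iteration 16: n = 15, y = 4
After iteration 17: n = 16, y = 5
After iteration 18: n = 17, y = 0
Loop ends.

Final answer: 0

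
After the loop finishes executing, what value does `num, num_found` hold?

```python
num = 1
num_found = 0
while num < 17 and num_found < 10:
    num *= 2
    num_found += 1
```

Let's trace through this code step by step.

Initialize: num = 1
Initialize: num_found = 0
Entering loop: while num < 17 and num_found < 10:
After iteration 1: num = 2, num_found = 1
After iteration 2: num = 4, num_found = 2
After iteration 3: num = 8, num_found = 3
After iteration 4: num = 16, num_found = 4
After iteration 5: num = 32, num_found = 5
Loop ends.

Final answer: 32, 5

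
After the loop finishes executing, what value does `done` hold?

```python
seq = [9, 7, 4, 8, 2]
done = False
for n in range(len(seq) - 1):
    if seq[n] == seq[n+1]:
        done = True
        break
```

Let's trace through this code step by step.

Initialize: seq = [9, 7, 4, 8, 2]
Initialize: done = False
Entering loop: for n in range(len(seq) - 1):
After iteration 1: n = 0, done = False
After iteration 2: n = 1, done = False
After iteration 3: n = 2, done = False
After iteration 4: n = 3, done = False
Loop ends.

Final answer: False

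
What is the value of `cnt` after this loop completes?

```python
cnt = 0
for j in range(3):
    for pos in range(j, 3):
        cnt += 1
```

Let's trace through this code step by step.

Initialize: cnt = 0
Entering loop: for j in range(3):
After iteration 1: j = 0, cnt = 3
After iteration 2: j = 1, cnt = 5
After iteration 3: j = 2, cnt = 6
Loop ends.

Final answer: 6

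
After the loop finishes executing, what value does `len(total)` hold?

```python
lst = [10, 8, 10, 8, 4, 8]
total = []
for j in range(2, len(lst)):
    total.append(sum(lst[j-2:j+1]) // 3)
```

Let's trace through this code step by step.

Initialize: lst = [10, 8, 10, 8, 4, 8]
Initialize: total = []
Entering loop: for j in range(2, len(lst)):
After iteration 1: j = 2, total = [9]
After iteration 2: j = 3, total = [9, 8]
After iteration 3: j = 4, total = [9, 8, 7]
After iteration 4: j = 5, total = [9, 8, 7, 6]
Loop ends.
len(total) = 4

Final answer: 4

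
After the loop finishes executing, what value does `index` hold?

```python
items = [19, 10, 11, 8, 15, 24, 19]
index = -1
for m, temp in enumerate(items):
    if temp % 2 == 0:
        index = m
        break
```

Let's trace through this code step by step.

Initialize: items = [19, 10, 11, 8, 15, 24, 19]
Initialize: index = -1
Entering loop: for m, temp in enumerate(items):
After iteration 1: m = 0, temp = 19, index = -1
After iteration 2: m = 1, temp = 10, index = 1
Loop ends.

Final answer: 1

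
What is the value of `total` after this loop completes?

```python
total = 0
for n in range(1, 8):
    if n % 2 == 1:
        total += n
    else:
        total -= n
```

Let's trace through this code step by step.

Initialize: total = 0
Entering loop: for n in range(1, 8):
After iteration 1: n = 1, total = 1
After iteration 2: n = 2, total = -1
After iteration 3: n = 3, total = 2
After iteration 4: n = 4, total = -2
After iteration 5: n = 5, total = 3
After iteration 6: n = 6, total = -3
After iteration 7: n = 7, total = 4
Loop ends.

Final answer: 4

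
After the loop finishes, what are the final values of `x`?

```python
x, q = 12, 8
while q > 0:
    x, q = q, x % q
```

Let's trace through this code step by step.

Initialize: x = 12
Initialize: q = 8
Entering loop: while q > 0:
After iteration 1: x = 8, q = 4
After iteration 2: x = 4, q = 0
Loop ends.

Final answer: 4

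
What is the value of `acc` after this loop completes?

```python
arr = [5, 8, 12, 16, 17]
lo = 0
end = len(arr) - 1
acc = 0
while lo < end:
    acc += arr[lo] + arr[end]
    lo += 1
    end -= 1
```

Let's trace through this code step by step.

Initialize: arr = [5, 8, 12, 16, 17]
Initialize: lo = 0
Initialize: end = 4
Initialize: acc = 0
Entering loop: while lo < end:
After iteration 1: lo = 1, end = 3, acc = 22
After iteration 2: lo = 2, end = 2, acc = 46
Loop ends.

Final answer: 46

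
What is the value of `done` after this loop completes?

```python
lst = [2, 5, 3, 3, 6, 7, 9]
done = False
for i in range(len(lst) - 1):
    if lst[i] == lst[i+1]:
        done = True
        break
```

Let's trace through this code step by step.

Initialize: lst = [2, 5, 3, 3, 6, 7, 9]
Initialize: done = False
Entering loop: for i in range(len(lst) - 1):
After iteration 1: i = 0, done = False
After iteration 2: i = 1, done = False
After iteration 3: i = 2, done = True
Loop ends.

Final answer: True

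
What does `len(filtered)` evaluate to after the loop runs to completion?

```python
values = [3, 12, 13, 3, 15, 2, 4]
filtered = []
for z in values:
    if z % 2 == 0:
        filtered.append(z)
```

Let's trace through this code step by step.

Initialize: values = [3, 12, 13, 3, 15, 2, 4]
Initialize: filtered = []
Entering loop: for z in values:
After iteration 1: z = 3, filtered = []
After iteration 2: z = 12, filtered = [12]
After iteration 3: z = 13, filtered = [12]
After iteration 4: z = 3, filtered = [12]
After iteration 5: z = 15, filtered = [12]
After iteration 6: z = 2, filtered = [12, 2]
After iteration 7: z = 4, filtered = [12, 2, 4]
Loop ends.
len(filtered) = 3

Final answer: 3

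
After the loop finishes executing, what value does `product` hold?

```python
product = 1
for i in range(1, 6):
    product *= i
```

Let's trace through this code step by step.

Initialize: product = 1
Entering loop: for i in range(1, 6):
After iteration 1: i = 1, product = 1
After iteration 2: i = 2, product = 2
After iteration 3: i = 3, product = 6
After iteration 4: i = 4, product = 24
After iteration 5: i = 5, product = 120
Loop ends.

Final answer: 120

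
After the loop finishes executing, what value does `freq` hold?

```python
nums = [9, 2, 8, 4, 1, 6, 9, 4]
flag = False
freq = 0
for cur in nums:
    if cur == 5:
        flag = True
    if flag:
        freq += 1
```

Let's trace through this code step by step.

Initialize: nums = [9, 2, 8, 4, 1, 6, 9, 4]
Initialize: flag = False
Initialize: freq = 0
Entering loop: for cur in nums:
After iteration 1: cur = 9, freq = 0
After iteration 2: cur = 2, freq = 0
After iteration 3: cur = 8, freq = 0
After iteration 4: cur = 4, freq = 0
After iteration 5: cur = 1, freq = 0
After iteration 6: cur = 6, freq = 0
After iteration 7: cur = 9, freq = 0
After iteration 8: cur = 4, freq = 0
Loop ends.

Final answer: 0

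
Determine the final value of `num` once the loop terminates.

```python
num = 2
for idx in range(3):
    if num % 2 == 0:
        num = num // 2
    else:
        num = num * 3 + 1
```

Let's trace through this code step by step.

Initialize: num = 2
Entering loop: for idx in range(3):
After iteration 1: idx = 0, num = 1
After iteration 2: idx = 1, num = 4
After iteration 3: idx = 2, num = 2
Loop ends.

Final answer: 2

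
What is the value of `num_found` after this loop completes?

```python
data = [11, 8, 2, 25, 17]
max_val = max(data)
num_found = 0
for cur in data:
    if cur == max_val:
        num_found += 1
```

Let's trace through this code step by step.

Initialize: data = [11, 8, 2, 25, 17]
Initialize: max_val = 25
Initialize: num_found = 0
Entering loop: for cur in data:
After iteration 1: cur = 11, num_found = 0
After iteration 2: cur = 8, num_found = 0
After iteration 3: cur = 2, num_found = 0
After iteration 4: cur = 25, num_found = 1
After iteration 5: cur = 17, num_found = 1
Loop ends.

Final answer: 1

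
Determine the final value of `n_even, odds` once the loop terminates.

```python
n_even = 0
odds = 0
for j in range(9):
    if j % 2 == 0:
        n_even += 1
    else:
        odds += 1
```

Let's trace through this code step by step.

Initialize: n_even = 0
Initialize: odds = 0
Entering loop: for j in range(9):
After iteration 1: j = 0, n_even = 1, odds = 0
After iteration 2: j = 1, n_even = 1, odds = 1
After iteration 3: j = 2, n_even = 2, odds = 1
After iteration 4: j = 3, n_even = 2, odds = 2
After iteration 5: j = 4, n_even = 3, odds = 2
After iteration 6: j = 5, n_even = 3, odds = 3
After iteration 7: j = 6, n_even = 4, odds = 3
After iteration 8: j = 7, n_even = 4, odds = 4
After iteration 9: j = 8, n_even = 5, odds = 4
Loop ends.

Final answer: 5, 4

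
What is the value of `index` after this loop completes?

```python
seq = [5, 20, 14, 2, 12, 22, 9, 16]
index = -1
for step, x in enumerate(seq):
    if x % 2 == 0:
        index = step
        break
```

Let's trace through this code step by step.

Initialize: seq = [5, 20, 14, 2, 12, 22, 9, 16]
Initialize: index = -1
Entering loop: for step, x in enumerate(seq):
After iteration 1: step = 0, x = 5, index = -1
After iteration 2: step = 1, x = 20, index = 1
Loop ends.

Final answer: 1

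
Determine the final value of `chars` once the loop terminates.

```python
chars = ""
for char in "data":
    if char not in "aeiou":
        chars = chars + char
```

Let's trace through this code step by step.

Initialize: chars = ''
Entering loop: for char in "data":
After iteration 1: char = 'd', chars = 'd'
After iteration 2: char = 'a', chars = 'd'
After iteration 3: char = 't', chars = 'dt'
After iteration 4: char = 'a', chars = 'dt'
Loop ends.

Final answer: 'dt'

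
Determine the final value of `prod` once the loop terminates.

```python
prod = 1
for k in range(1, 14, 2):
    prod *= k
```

Let's trace through this code step by step.

Initialize: prod = 1
Entering loop: for k in range(1, 14, 2):
After iteration 1: k = 1, prod = 1
After iteration 2: k = 3, prod = 3
After iteration 3: k = 5, prod = 15
After iteration 4: k = 7, prod = 105
After iteration 5: k = 9, prod = 945
After iteration 6: k = 11, prod = 10395
After iteration 7: k = 13, prod = 135135
Loop ends.

Final answer: 135135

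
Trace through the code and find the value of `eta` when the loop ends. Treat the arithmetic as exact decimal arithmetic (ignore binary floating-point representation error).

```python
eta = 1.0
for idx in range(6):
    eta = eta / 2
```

Let's trace through this code step by step.

Initialize: eta = 1.0
Entering loop: for idx in range(6):
After iteration 1: idx = 0, eta = 0.5
After iteration 2: idx = 1, eta = 0.25
After iteration 3: idx = 2, eta = 0.125
After iteration 4: idx = 3, eta = 0.0625
After iteration 5: idx = 4, eta = 0.03125
After iteration 6: idx = 5, eta = 0.015625
Loop ends.

Final answer: 0.015625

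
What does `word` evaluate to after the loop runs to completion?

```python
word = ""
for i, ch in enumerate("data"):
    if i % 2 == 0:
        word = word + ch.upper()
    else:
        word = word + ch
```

Let's trace through this code step by step.

Initialize: word = ''
Entering loop: for i, ch in enumerate("data"):
After iteration 1: i = 0, ch = 'd', word = 'D'
After iteration 2: i = 1, ch = 'a', word = 'Da'
After iteration 3: i = 2, ch = 't', word = 'DaT'
After iteration 4: i = 3, ch = 'a', word = 'DaTa'
Loop ends.

Final answer: 'DaTa'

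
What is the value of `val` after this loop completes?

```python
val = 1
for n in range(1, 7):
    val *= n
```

Let's trace through this code step by step.

Initialize: val = 1
Entering loop: for n in range(1, 7):
After iteration 1: n = 1, val = 1
After iteration 2: n = 2, val = 2
After iteration 3: n = 3, val = 6
After iteration 4: n = 4, val = 24
After iteration 5: n = 5, val = 120
After iteration 6: n = 6, val = 720
Loop ends.

Final answer: 720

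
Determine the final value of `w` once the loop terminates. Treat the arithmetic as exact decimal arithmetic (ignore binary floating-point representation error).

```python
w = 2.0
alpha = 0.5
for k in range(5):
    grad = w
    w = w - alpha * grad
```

Let's trace through this code step by step.

Initialize: w = 2.0
Initialize: alpha = 0.5
Entering loop: for k in range(5):
After iteration 1: k = 0, w = 1.0, grad = 2.0
After iteration 2: k = 1, w = 0.5, grad = 1.0
After iteration 3: k = 2, w = 0.25, grad = 0.5
After iteration 4: k = 3, w = 0.125, grad = 0.25
After iteration 5: k = 4, w = 0.0625, grad = 0.125
Loop ends.

Final answer: 0.0625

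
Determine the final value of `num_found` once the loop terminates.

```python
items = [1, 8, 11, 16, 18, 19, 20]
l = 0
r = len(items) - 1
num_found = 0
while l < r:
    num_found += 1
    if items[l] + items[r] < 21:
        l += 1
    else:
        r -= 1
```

Let's trace through this code step by step.

Initialize: items = [1, 8, 11, 16, 18, 19, 20]
Initialize: l = 0
Initialize: r = 6
Initialize: num_found = 0
Entering loop: while l < r:
After iteration 1: l = 0, r = 5, num_found = 1
After iteration 2: l = 1, r = 5, num_found = 2
After iteration 3: l = 1, r = 4, num_found = 3
After iteration 4: l = 1, r = 3, num_found = 4
After iteration 5: l = 1, r = 2, num_found = 5
After iteration 6: l = 2, r = 2, num_found = 6
Loop ends.

Final answer: 6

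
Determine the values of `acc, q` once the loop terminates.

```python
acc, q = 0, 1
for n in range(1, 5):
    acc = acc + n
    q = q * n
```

Let's trace through this code step by step.

Initialize: acc = 0
Initialize: q = 1
Entering loop: for n in range(1, 5):
After iteration 1: n = 1, acc = 1, q = 1
After iteration 2: n = 2, acc = 3, q = 2
After iteration 3: n = 3, acc = 6, q = 6
After iteration 4: n = 4, acc = 10, q = 24
Loop ends.

Final answer: 10, 24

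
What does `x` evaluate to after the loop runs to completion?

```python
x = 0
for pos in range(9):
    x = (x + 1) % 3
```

Let's trace through this code step by step.

Initialize: x = 0
Entering loop: for pos in range(9):
After iteration 1: pos = 0, x = 1
After iteration 2: pos = 1, x = 2
After iteration 3: pos = 2, x = 0
After iteration 4: pos = 3, x = 1
After iteration 5: pos = 4, x = 2
After iteration 6: pos = 5, x = 0
After iteration 7: pos = 6, x = 1
After iteration 8: pos = 7, x = 2
After iteration 9: pos = 8, x = 0
Loop ends.

Final answer: 0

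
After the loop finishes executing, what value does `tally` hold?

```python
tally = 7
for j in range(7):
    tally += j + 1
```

Let's trace through this code step by step.

Initialize: tally = 7
Entering loop: for j in range(7):
After iteration 1: j = 0, tally = 8
After iteration 2: j = 1, tally = 10
After iteration 3: j = 2, tally = 13
After iteration 4: j = 3, tally = 17
After iteration 5: j = 4, tally = 22
After iteration 6: j = 5, tally = 28
After iteration 7: j = 6, tally = 35
Loop ends.

Final answer: 35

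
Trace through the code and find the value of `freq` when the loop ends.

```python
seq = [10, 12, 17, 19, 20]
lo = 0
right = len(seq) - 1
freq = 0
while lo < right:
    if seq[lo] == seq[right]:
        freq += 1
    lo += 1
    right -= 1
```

Let's trace through this code step by step.

Initialize: seq = [10, 12, 17, 19, 20]
Initialize: lo = 0
Initialize: right = 4
Initialize: freq = 0
Entering loop: while lo < right:
After iteration 1: lo = 1, right = 3, freq = 0
After iteration 2: lo = 2, right = 2, freq = 0
Loop ends.

Final answer: 0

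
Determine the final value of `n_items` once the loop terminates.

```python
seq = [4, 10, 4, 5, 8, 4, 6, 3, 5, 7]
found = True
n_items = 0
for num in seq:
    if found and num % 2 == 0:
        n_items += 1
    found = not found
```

Let's trace through this code step by step.

Initialize: seq = [4, 10, 4, 5, 8, 4, 6, 3, 5, 7]
Initialize: found = True
Initialize: n_items = 0
Entering loop: for num in seq:
After iteration 1: num = 4, found = False, n_items = 1
After iteration 2: num = 10, found = True, n_items = 1
After iteration 3: num = 4, found = False, n_items = 2
After iteration 4: num = 5, found = True, n_items = 2
After iteration 5: num = 8, found = False, n_items = 3
After iteration 6: num = 4, found = True, n_items = 3
After iteration 7: num = 6, found = False, n_items = 4
After iteration 8: num = 3, found = True, n_items = 4
After iteration 9: num = 5, found = False, n_items = 4
After iteration 10: num = 7, found = True, n_items = 4
Loop ends.

Final answer: 4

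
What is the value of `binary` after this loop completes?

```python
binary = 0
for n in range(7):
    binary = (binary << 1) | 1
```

Let's trace through this code step by step.

Initialize: binary = 0
Entering loop: for n in range(7):
After iteration 1: n = 0, binary = 1
After iteration 2: n = 1, binary = 3
After iteration 3: n = 2, binary = 7
After iteration 4: n = 3, binary = 15
After iteration 5: n = 4, binary = 31
After iteration 6: n = 5, binary = 63
After iteration 7: n = 6, binary = 127
Loop ends.

Final answer: 127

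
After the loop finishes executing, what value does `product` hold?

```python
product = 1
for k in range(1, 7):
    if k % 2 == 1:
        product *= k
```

Let's trace through this code step by step.

Initialize: product = 1
Entering loop: for k in range(1, 7):
After iteration 1: k = 1, product = 1
After iteration 2: k = 2, product = 1
After iteration 3: k = 3, product = 3
After iteration 4: k = 4, product = 3
After iteration 5: k = 5, product = 15
After iteration 6: k = 6, product = 15
Loop ends.

Final answer: 15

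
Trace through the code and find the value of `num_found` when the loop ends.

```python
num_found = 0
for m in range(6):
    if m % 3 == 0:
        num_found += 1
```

Let's trace through this code step by step.

Initialize: num_found = 0
Entering loop: for m in range(6):
After iteration 1: m = 0, num_found = 1
After iteration 2: m = 1, num_found = 1
After iteration 3: m = 2, num_found = 1
After iteration 4: m = 3, num_found = 2
After iteration 5: m = 4, num_found = 2
After iteration 6: m = 5, num_found = 2
Loop ends.

Final answer: 2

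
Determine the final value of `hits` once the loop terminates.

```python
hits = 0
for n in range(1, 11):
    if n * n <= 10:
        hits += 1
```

Let's trace through this code step by step.

Initialize: hits = 0
Entering loop: for n in range(1, 11):
After iteration 1: n = 1, hits = 1
After iteration 2: n = 2, hits = 2
After iteration 3: n = 3, hits = 3
After iteration 4: n = 4, hits = 3
After iteration 5: n = 5, hits = 3
After iteration 6: n = 6, hits = 3
After iteration 7: n = 7, hits = 3
After iteration 8: n = 8, hits = 3
After iteration 9: n = 9, hits = 3
After iteration 10: n = 10, hits = 3
Loop ends.

Final answer: 3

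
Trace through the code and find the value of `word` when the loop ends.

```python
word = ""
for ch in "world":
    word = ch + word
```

Let's trace through this code step by step.

Initialize: word = ''
Entering loop: for ch in "world":
After iteration 1: ch = 'w', word = 'w'
After iteration 2: ch = 'o', word = 'ow'
After iteration 3: ch = 'r', word = 'row'
After iteration 4: ch = 'l', word = 'lrow'
After iteration 5: ch = 'd', word = 'dlrow'
Loop ends.

Final answer: 'dlrow'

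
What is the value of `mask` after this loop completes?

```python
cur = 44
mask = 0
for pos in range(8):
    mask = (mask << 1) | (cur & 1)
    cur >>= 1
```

Let's trace through this code step by step.

Initialize: cur = 44
Initialize: mask = 0
Entering loop: for pos in range(8):
After iteration 1: pos = 0, cur = 22, mask = 0
After iteration 2: pos = 1, cur = 11, mask = 0
After iteration 3: pos = 2, cur = 5, mask = 1
After iteration 4: pos = 3, cur = 2, mask = 3
After iteration 5: pos = 4, cur = 1, mask = 6
After iteration 6: pos = 5, cur = 0, mask = 13
After iteration 7: pos = 6, cur = 0, mask = 26
After iteration 8: pos = 7, cur = 0, mask = 52
Loop ends.

Final answer: 52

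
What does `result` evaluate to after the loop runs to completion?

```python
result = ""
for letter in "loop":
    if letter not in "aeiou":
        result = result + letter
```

Let's trace through this code step by step.

Initialize: result = ''
Entering loop: for letter in "loop":
After iteration 1: letter = 'l', result = 'l'
After iteration 2: letter = 'o', result = 'l'
After iteration 3: letter = 'o', result = 'l'
After iteration 4: letter = 'p', result = 'lp'
Loop ends.

Final answer: 'lp'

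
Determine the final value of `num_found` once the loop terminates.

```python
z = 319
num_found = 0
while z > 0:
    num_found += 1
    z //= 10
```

Let's trace through this code step by step.

Initialize: z = 319
Initialize: num_found = 0
Entering loop: while z > 0:
After iteration 1: z = 31, num_found = 1
After iteration 2: z = 3, num_found = 2
After iteration 3: z = 0, num_found = 3
Loop ends.

Final answer: 3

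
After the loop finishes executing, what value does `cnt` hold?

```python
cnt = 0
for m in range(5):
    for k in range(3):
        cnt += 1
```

Let's trace through this code step by step.

Initialize: cnt = 0
Entering loop: for m in range(5):
After iteration 1: m = 0, cnt = 3
After iteration 2: m = 1, cnt = 6
After iteration 3: m = 2, cnt = 9
After iteration 4: m = 3, cnt = 12
After iteration 5: m = 4, cnt = 15
Loop ends.

Final answer: 15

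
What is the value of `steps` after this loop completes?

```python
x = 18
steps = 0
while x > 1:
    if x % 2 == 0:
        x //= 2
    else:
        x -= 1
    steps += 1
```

Let's trace through this code step by step.

Initialize: x = 18
Initialize: steps = 0
Entering loop: while x > 1:
After iteration 1: x = 9, steps = 1
After iteration 2: x = 8, steps = 2
After iteration 3: x = 4, steps = 3
After iteration 4: x = 2, steps = 4
After iteration 5: x = 1, steps = 5
Loop ends.

Final answer: 5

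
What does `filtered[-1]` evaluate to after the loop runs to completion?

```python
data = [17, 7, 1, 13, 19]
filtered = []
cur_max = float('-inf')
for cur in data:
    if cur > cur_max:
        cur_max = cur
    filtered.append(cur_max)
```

Let's trace through this code step by step.

Initialize: data = [17, 7, 1, 13, 19]
Initialize: filtered = []
Initialize: cur_max = -inf
Entering loop: for cur in data:
After iteration 1: cur = 17, filtered = [17], cur_max = 17
After iteration 2: cur = 7, filtered = [17, 17], cur_max = 17
After iteration 3: cur = 1, filtered = [17, 17, 17], cur_max = 17
After iteration 4: cur = 13, filtered = [17, 17, 17, 17], cur_max = 17
After iteration 5: cur = 19, filtered = [17, 17, 17, 17, 19], cur_max = 19
Loop ends.
filtered[-1] = 19

Final answer: 19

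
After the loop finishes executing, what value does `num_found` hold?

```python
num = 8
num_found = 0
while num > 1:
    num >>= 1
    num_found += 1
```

Let's trace through this code step by step.

Initialize: num = 8
Initialize: num_found = 0
Entering loop: while num > 1:
After iteration 1: num = 4, num_found = 1
After iteration 2: num = 2, num_found = 2
After iteration 3: num = 1, num_found = 3
Loop ends.

Final answer: 3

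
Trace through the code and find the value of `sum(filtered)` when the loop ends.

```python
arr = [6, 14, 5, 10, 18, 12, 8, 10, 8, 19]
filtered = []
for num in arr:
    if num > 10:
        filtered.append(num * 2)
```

Let's trace through this code step by step.

Initialize: arr = [6, 14, 5, 10, 18, 12, 8, 10, 8, 19]
Initialize: filtered = []
Entering loop: for num in arr:
After iteration 1: num = 6, filtered = []
After iteration 2: num = 14, filtered = [28]
After iteration 3: num = 5, filtered = [28]
After iteration 4: num = 10, filtered = [28]
After iteration 5: num = 18, filtered = [28, 36]
After iteration 6: num = 12, filtered = [28, 36, 24]
After iteration 7: num = 8, filtered = [28, 36, 24]
After iteration 8: num = 10, filtered = [28, 36, 24]
After iteration 9: num = 8, filtered = [28, 36, 24]
After iteration 10: num = 19, filtered = [28, 36, 24, 38]
Loop ends.
sum(filtered) = 126

Final answer: 126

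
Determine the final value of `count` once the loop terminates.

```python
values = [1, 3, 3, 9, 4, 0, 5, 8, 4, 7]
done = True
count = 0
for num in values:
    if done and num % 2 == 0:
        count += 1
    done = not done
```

Let's trace through this code step by step.

Initialize: values = [1, 3, 3, 9, 4, 0, 5, 8, 4, 7]
Initialize: done = True
Initialize: count = 0
Entering loop: for num in values:
After iteration 1: num = 1, done = False, count = 0
After iteration 2: num = 3, done = True, count = 0
After iteration 3: num = 3, done = False, count = 0
After iteration 4: num = 9, done = True, count = 0
After iteration 5: num = 4, done = False, count = 1
After iteration 6: num = 0, done = True, count = 1
After iteration 7: num = 5, done = False, count = 1
After iteration 8: num = 8, done = True, count = 1
After iteration 9: num = 4, done = False, count = 2
After iteration 10: num = 7, done = True, count = 2
Loop ends.

Final answer: 2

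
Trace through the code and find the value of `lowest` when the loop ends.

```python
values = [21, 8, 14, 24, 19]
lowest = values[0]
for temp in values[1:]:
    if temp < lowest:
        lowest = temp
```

Let's trace through this code step by step.

Initialize: values = [21, 8, 14, 24, 19]
Initialize: lowest = 21
Entering loop: for temp in values[1:]:
After iteration 1: temp = 8, lowest = 8
After iteration 2: temp = 14, lowest = 8
After iteration 3: temp = 24, lowest = 8
After iteration 4: temp = 19, lowest = 8
Loop ends.

Final answer: 8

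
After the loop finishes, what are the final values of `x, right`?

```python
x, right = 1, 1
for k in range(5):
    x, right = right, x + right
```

Let's trace through this code step by step.

Initialize: x = 1
Initialize: right = 1
Entering loop: for k in range(5):
After iteration 1: k = 0, x = 1, right = 2
After iteration 2: k = 1, x = 2, right = 3
After iteration 3: k = 2, x = 3, right = 5
After iteration 4: k = 3, x = 5, right = 8
After iteration 5: k = 4, x = 8, right = 13
Loop ends.

Final answer: 8, 13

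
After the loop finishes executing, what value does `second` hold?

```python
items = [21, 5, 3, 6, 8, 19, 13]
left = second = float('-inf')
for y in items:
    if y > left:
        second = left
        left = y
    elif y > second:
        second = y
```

Let's trace through this code step by step.

Initialize: items = [21, 5, 3, 6, 8, 19, 13]
Initialize: left = -inf
Initialize: second = -inf
Entering loop: for y in items:
After iteration 1: y = 21, left = 21, second = -inf
After iteration 2: y = 5, left = 21, second = 5
After iteration 3: y = 3, left = 21, second = 5
After iteration 4: y = 6, left = 21, second = 6
After iteration 5: y = 8, left = 21, second = 8
After iteration 6: y = 19, left = 21, second = 19
After iteration 7: y = 13, left = 21, second = 19
Loop ends.

Final answer: 19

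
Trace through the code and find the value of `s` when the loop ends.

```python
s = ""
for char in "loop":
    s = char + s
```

Let's trace through this code step by step.

Initialize: s = ''
Entering loop: for char in "loop":
After iteration 1: char = 'l', s = 'l'
After iteration 2: char = 'o', s = 'ol'
After iteration 3: char = 'o', s = 'ool'
After iteration 4: char = 'p', s = 'pool'
Loop ends.

Final answer: 'pool'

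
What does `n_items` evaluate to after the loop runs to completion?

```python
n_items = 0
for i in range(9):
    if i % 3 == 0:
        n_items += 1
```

Let's trace through this code step by step.

Initialize: n_items = 0
Entering loop: for i in range(9):
After iteration 1: i = 0, n_items = 1
After iteration 2: i = 1, n_items = 1
After iteration 3: i = 2, n_items = 1
After iteration 4: i = 3, n_items = 2
After iteration 5: i = 4, n_items = 2
After iteration 6: i = 5, n_items = 2
After iteration 7: i = 6, n_items = 3
After iteration 8: i = 7, n_items = 3
After iteration 9: i = 8, n_items = 3
Loop ends.

Final answer: 3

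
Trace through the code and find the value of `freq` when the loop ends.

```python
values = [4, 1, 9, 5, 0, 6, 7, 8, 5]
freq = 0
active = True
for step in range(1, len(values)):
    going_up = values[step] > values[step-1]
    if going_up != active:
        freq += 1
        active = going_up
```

Let's trace through this code step by step.

Initialize: values = [4, 1, 9, 5, 0, 6, 7, 8, 5]
Initialize: freq = 0
Initialize: active = True
Entering loop: for step in range(1, len(values)):
After iteration 1: step = 1, freq = 1, active = False, going_up = False
After iteration 2: step = 2, freq = 2, active = True, going_up = True
After iteration 3: step = 3, freq = 3, active = False, going_up = False
After iteration 4: step = 4, freq = 3, active = False, going_up = False
After iteration 5: step = 5, freq = 4, active = True, going_up = True
After iteration 6: step = 6, freq = 4, active = True, going_up = True
After iteration 7: step = 7, freq = 4, active = True, going_up = True
After iteration 8: step = 8, freq = 5, active = False, going_up = False
Loop ends.

Final answer: 5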